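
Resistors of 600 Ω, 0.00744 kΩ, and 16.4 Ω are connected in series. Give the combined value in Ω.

In Ω:
  600 Ω → 600
  0.00744 kΩ = 0.00744e3 Ω = 7.44
  16.4 Ω → 16.4
Sum: 600 + 7.44 + 16.4 = 623.84

623.84 Ω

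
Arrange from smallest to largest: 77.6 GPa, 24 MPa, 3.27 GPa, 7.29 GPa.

24 MPa < 3.27 GPa < 7.29 GPa < 77.6 GPa

77.6 GPa = 77600000000 Pa
24 MPa = 24000000 Pa
3.27 GPa = 3270000000 Pa
7.29 GPa = 7290000000 Pa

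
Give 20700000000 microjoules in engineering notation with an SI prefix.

20.7 kilojoules

= 20.7 × 10³ joules; 10³ is kilo.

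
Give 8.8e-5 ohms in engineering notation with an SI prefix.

88 microohms

= 88e-6 ohms; 1e-6 is micro.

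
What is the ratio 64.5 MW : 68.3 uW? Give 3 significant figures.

944000000000

(64.5 × 10^6) / (68.3 × 10^-6) = 0.9444 × 10^12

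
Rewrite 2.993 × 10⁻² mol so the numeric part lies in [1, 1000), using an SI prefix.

29.93 mmol

= 29.93 × 10⁻³ mol; 10⁻³ is milli.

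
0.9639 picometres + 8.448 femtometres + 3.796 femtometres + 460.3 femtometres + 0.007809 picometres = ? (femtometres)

1444.253 femtometres

In femtometres:
  0.9639 picometres = 0.9639 × 10^3 femtometres = 963.9
  8.448 femtometres → 8.448
  3.796 femtometres → 3.796
  460.3 femtometres → 460.3
  0.007809 picometres = 0.007809 × 10^3 femtometres = 7.809
Sum: 963.9 + 8.448 + 3.796 + 460.3 + 7.809 = 1444.253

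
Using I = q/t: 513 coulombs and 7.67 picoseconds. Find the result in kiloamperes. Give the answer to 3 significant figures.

66900000000 kiloamperes

(513) / (7.67e-12) = 66.884e12 A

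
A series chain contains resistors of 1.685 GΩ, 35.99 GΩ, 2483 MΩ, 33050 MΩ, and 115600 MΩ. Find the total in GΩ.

188.808 GΩ

In GΩ:
  1.685 GΩ → 1.685
  35.99 GΩ → 35.99
  2483 MΩ = 2483 × 10⁻³ GΩ = 2.483
  33050 MΩ = 33050 × 10⁻³ GΩ = 33.05
  115600 MΩ = 115600 × 10⁻³ GΩ = 115.6
Sum: 1.685 + 35.99 + 2.483 + 33.05 + 115.6 = 188.808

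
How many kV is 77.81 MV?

77810 kV

mega = 1e6, kilo = 1e3; factor is 1e3.
77.81 × 1e3 = 77810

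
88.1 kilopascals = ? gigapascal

kilo = 10³, giga = 10⁹; factor is 10⁻⁶.
88.1 × 10⁻⁶ = 0.0000881

0.0000881 gigapascals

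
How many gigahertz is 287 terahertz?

287000 gigahertz

tera = 1e12, giga = 1e9; factor is 1e3.
287 × 1e3 = 287000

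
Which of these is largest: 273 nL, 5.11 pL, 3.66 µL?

273 nL = 0.000000273 L
5.11 pL = 0.00000000000511 L
3.66 µL = 0.00000366 L

3.66 µL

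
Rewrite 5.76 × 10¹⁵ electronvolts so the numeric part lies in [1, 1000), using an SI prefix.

5.76 petaelectronvolts

= 5.76 × 10¹⁵ electronvolts; 10¹⁵ is peta.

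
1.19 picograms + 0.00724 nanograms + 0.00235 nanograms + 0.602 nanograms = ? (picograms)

612.78 picograms

In picograms:
  1.19 picograms → 1.19
  0.00724 nanograms = 0.00724 × 10^3 picograms = 7.24
  0.00235 nanograms = 0.00235 × 10^3 picograms = 2.35
  0.602 nanograms = 0.602 × 10^3 picograms = 602
Sum: 1.19 + 7.24 + 2.35 + 602 = 612.78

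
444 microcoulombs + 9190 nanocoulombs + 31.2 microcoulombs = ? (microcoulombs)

In microcoulombs:
  444 microcoulombs → 444
  9190 nanocoulombs = 9190 × 10^-3 microcoulombs = 9.19
  31.2 microcoulombs → 31.2
Sum: 444 + 9.19 + 31.2 = 484.39

484.39 microcoulombs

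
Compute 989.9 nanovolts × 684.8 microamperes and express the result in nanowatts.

0.67788352 nanowatts

989.9 × 10⁻⁹ × 684.8 × 10⁻⁶ = 677883.52 × 10⁻¹⁵ W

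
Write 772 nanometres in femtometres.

772000000 femtometres

nano = 10^-9, femto = 10^-15; factor is 10^6.
772 × 10^6 = 772000000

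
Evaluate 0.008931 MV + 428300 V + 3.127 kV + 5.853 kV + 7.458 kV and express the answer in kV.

453.669 kV

In kV:
  0.008931 MV = 0.008931e3 kV = 8.931
  428300 V = 428300e-3 kV = 428.3
  3.127 kV → 3.127
  5.853 kV → 5.853
  7.458 kV → 7.458
Sum: 8.931 + 428.3 + 3.127 + 5.853 + 7.458 = 453.669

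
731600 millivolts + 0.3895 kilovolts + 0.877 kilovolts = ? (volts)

In volts:
  731600 millivolts = 731600e-3 volts = 731.6
  0.3895 kilovolts = 0.3895e3 volts = 389.5
  0.877 kilovolts = 0.877e3 volts = 877
Sum: 731.6 + 389.5 + 877 = 1998.1

1998.1 volts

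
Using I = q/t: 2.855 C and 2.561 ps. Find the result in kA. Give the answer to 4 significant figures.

(2.855) / (2.561 × 10⁻¹²) = 1.1148 × 10¹² A

1115000000 kA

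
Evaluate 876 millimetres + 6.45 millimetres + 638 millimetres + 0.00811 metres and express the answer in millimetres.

1528.56 millimetres

In millimetres:
  876 millimetres → 876
  6.45 millimetres → 6.45
  638 millimetres → 638
  0.00811 metres = 0.00811 × 10^3 millimetres = 8.11
Sum: 876 + 6.45 + 638 + 8.11 = 1528.56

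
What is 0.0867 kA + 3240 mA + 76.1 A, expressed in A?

166.04 A

In A:
  0.0867 kA = 0.0867e3 A = 86.7
  3240 mA = 3240e-3 A = 3.24
  76.1 A → 76.1
Sum: 86.7 + 3.24 + 76.1 = 166.04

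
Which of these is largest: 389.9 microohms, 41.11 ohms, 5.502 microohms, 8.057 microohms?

389.9 microohms = 0.0003899 ohms
41.11 ohms = 41.11 ohms
5.502 microohms = 0.000005502 ohms
8.057 microohms = 0.000008057 ohms

41.11 ohms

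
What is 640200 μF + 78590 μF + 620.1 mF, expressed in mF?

1338.89 mF

In mF:
  640200 μF = 640200e-3 mF = 640.2
  78590 μF = 78590e-3 mF = 78.59
  620.1 mF → 620.1
Sum: 640.2 + 78.59 + 620.1 = 1338.89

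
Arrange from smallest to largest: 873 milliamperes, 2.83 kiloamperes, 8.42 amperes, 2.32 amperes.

873 milliamperes = 0.873 amperes
2.83 kiloamperes = 2830 amperes
8.42 amperes = 8.42 amperes
2.32 amperes = 2.32 amperes

873 milliamperes < 2.32 amperes < 8.42 amperes < 2.83 kiloamperes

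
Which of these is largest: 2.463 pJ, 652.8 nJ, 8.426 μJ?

2.463 pJ = 0.000000000002463 J
652.8 nJ = 0.0000006528 J
8.426 μJ = 0.000008426 J

8.426 μJ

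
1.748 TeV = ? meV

tera = 1e12, milli = 1e-3; factor is 1e15.
1.748 × 1e15 = 1748000000000000

1748000000000000 meV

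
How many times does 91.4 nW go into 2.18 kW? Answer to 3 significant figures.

23900000000

(2.18 × 10³) / (91.4 × 10⁻⁹) = 0.02385 × 10¹²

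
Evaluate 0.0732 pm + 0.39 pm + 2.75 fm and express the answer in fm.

In fm:
  0.0732 pm = 0.0732 × 10^3 fm = 73.2
  0.39 pm = 0.39 × 10^3 fm = 390
  2.75 fm → 2.75
Sum: 73.2 + 390 + 2.75 = 465.95

465.95 fm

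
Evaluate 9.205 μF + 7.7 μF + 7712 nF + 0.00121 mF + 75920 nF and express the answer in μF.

In μF:
  9.205 μF → 9.205
  7.7 μF → 7.7
  7712 nF = 7712 × 10⁻³ μF = 7.712
  0.00121 mF = 0.00121 × 10³ μF = 1.21
  75920 nF = 75920 × 10⁻³ μF = 75.92
Sum: 9.205 + 7.7 + 7.712 + 1.21 + 75.92 = 101.747

101.747 μF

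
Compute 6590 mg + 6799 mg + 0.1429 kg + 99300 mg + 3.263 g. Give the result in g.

In g:
  6590 mg = 6590e-3 g = 6.59
  6799 mg = 6799e-3 g = 6.799
  0.1429 kg = 0.1429e3 g = 142.9
  99300 mg = 99300e-3 g = 99.3
  3.263 g → 3.263
Sum: 6.59 + 6.799 + 142.9 + 99.3 + 3.263 = 258.852

258.852 g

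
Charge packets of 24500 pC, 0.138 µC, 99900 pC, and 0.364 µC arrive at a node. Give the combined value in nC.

626.4 nC

In nC:
  24500 pC = 24500e-3 nC = 24.5
  0.138 µC = 0.138e3 nC = 138
  99900 pC = 99900e-3 nC = 99.9
  0.364 µC = 0.364e3 nC = 364
Sum: 24.5 + 138 + 99.9 + 364 = 626.4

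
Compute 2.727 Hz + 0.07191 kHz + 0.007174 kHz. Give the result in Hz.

81.811 Hz

In Hz:
  2.727 Hz → 2.727
  0.07191 kHz = 0.07191 × 10^3 Hz = 71.91
  0.007174 kHz = 0.007174 × 10^3 Hz = 7.174
Sum: 2.727 + 71.91 + 7.174 = 81.811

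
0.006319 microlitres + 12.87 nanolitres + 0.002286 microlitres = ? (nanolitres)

In nanolitres:
  0.006319 microlitres = 0.006319e3 nanolitres = 6.319
  12.87 nanolitres → 12.87
  0.002286 microlitres = 0.002286e3 nanolitres = 2.286
Sum: 6.319 + 12.87 + 2.286 = 21.475

21.475 nanolitres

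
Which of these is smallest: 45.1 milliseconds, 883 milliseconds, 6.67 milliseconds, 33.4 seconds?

6.67 milliseconds

45.1 milliseconds = 0.0451 seconds
883 milliseconds = 0.883 seconds
6.67 milliseconds = 0.00667 seconds
33.4 seconds = 33.4 seconds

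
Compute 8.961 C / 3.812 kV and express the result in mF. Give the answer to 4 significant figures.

(8.961) / (3.812 × 10^3) = 2.35073 × 10^-3 F

2.351 mF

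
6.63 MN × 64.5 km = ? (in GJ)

427.635 GJ

6.63 × 10^6 × 64.5 × 10^3 = 427.635 × 10^9 J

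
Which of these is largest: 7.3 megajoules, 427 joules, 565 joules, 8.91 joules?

7.3 megajoules

7.3 megajoules = 7300000 joules
427 joules = 427 joules
565 joules = 565 joules
8.91 joules = 8.91 joules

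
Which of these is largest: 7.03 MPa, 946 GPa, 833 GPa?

946 GPa

7.03 MPa = 7030000 Pa
946 GPa = 946000000000 Pa
833 GPa = 833000000000 Pa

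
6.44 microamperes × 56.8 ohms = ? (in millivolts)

0.365792 millivolts

6.44e-6 × 56.8 = 365.792e-6 V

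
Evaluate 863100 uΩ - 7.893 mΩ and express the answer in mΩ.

855.207 mΩ

In mΩ:
  863100 uΩ = 863100 × 10⁻³ mΩ = 863.1
  7.893 mΩ → 7.893
Difference: 863.1 - 7.893 = 855.207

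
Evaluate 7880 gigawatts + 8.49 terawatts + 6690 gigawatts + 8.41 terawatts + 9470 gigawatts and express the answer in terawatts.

40.94 terawatts

In terawatts:
  7880 gigawatts = 7880 × 10^-3 terawatts = 7.88
  8.49 terawatts → 8.49
  6690 gigawatts = 6690 × 10^-3 terawatts = 6.69
  8.41 terawatts → 8.41
  9470 gigawatts = 9470 × 10^-3 terawatts = 9.47
Sum: 7.88 + 8.49 + 6.69 + 8.41 + 9.47 = 40.94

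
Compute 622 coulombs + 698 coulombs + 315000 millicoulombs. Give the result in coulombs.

In coulombs:
  622 coulombs → 622
  698 coulombs → 698
  315000 millicoulombs = 315000 × 10^-3 coulombs = 315
Sum: 622 + 698 + 315 = 1635

1635 coulombs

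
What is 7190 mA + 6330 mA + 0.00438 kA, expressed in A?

17.9 A

In A:
  7190 mA = 7190 × 10⁻³ A = 7.19
  6330 mA = 6330 × 10⁻³ A = 6.33
  0.00438 kA = 0.00438 × 10³ A = 4.38
Sum: 7.19 + 6.33 + 4.38 = 17.9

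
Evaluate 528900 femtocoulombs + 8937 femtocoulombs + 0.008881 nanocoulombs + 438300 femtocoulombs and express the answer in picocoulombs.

985.018 picocoulombs

In picocoulombs:
  528900 femtocoulombs = 528900 × 10⁻³ picocoulombs = 528.9
  8937 femtocoulombs = 8937 × 10⁻³ picocoulombs = 8.937
  0.008881 nanocoulombs = 0.008881 × 10³ picocoulombs = 8.881
  438300 femtocoulombs = 438300 × 10⁻³ picocoulombs = 438.3
Sum: 528.9 + 8.937 + 8.881 + 438.3 = 985.018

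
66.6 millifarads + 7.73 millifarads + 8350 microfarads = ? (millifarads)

In millifarads:
  66.6 millifarads → 66.6
  7.73 millifarads → 7.73
  8350 microfarads = 8350 × 10⁻³ millifarads = 8.35
Sum: 66.6 + 7.73 + 8.35 = 82.68

82.68 millifarads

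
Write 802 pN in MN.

0.000000000000000802 MN

pico = 1e-12, mega = 1e6; factor is 1e-18.
802 × 1e-18 = 0.000000000000000802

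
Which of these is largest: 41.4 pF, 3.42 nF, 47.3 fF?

41.4 pF = 0.0000000000414 F
3.42 nF = 0.00000000342 F
47.3 fF = 0.0000000000000473 F

3.42 nF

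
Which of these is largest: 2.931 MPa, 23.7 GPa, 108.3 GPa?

108.3 GPa

2.931 MPa = 2931000 Pa
23.7 GPa = 23700000000 Pa
108.3 GPa = 108300000000 Pa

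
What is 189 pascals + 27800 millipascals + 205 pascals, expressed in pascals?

In pascals:
  189 pascals → 189
  27800 millipascals = 27800 × 10⁻³ pascals = 27.8
  205 pascals → 205
Sum: 189 + 27.8 + 205 = 421.8

421.8 pascals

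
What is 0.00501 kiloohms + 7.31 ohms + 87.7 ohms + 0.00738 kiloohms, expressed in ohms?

107.4 ohms

In ohms:
  0.00501 kiloohms = 0.00501 × 10³ ohms = 5.01
  7.31 ohms → 7.31
  87.7 ohms → 87.7
  0.00738 kiloohms = 0.00738 × 10³ ohms = 7.38
Sum: 5.01 + 7.31 + 87.7 + 7.38 = 107.4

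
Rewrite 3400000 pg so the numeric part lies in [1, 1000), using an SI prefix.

3.4 μg

= 3.4 × 10⁻⁶ g; 10⁻⁶ is micro.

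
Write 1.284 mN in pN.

milli = 10⁻³, pico = 10⁻¹²; factor is 10⁹.
1.284 × 10⁹ = 1284000000

1284000000 pN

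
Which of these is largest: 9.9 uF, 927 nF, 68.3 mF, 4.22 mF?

68.3 mF

9.9 uF = 0.0000099 F
927 nF = 0.000000927 F
68.3 mF = 0.0683 F
4.22 mF = 0.00422 F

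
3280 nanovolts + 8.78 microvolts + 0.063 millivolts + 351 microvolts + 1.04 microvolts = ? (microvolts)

In microvolts:
  3280 nanovolts = 3280 × 10⁻³ microvolts = 3.28
  8.78 microvolts → 8.78
  0.063 millivolts = 0.063 × 10³ microvolts = 63
  351 microvolts → 351
  1.04 microvolts → 1.04
Sum: 3.28 + 8.78 + 63 + 351 + 1.04 = 427.1

427.1 microvolts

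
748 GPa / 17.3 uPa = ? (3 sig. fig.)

43200000000000000

(748 × 10⁹) / (17.3 × 10⁻⁶) = 43.24 × 10¹⁵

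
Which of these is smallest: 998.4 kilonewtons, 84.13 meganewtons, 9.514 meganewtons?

998.4 kilonewtons

998.4 kilonewtons = 998400 newtons
84.13 meganewtons = 84130000 newtons
9.514 meganewtons = 9514000 newtons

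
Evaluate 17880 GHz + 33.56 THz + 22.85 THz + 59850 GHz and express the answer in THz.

In THz:
  17880 GHz = 17880 × 10⁻³ THz = 17.88
  33.56 THz → 33.56
  22.85 THz → 22.85
  59850 GHz = 59850 × 10⁻³ THz = 59.85
Sum: 17.88 + 33.56 + 22.85 + 59.85 = 134.14

134.14 THz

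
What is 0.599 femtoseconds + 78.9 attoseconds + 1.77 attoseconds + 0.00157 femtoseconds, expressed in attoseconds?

681.24 attoseconds

In attoseconds:
  0.599 femtoseconds = 0.599 × 10³ attoseconds = 599
  78.9 attoseconds → 78.9
  1.77 attoseconds → 1.77
  0.00157 femtoseconds = 0.00157 × 10³ attoseconds = 1.57
Sum: 599 + 78.9 + 1.77 + 1.57 = 681.24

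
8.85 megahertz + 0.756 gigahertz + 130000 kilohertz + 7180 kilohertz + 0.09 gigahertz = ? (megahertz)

992.03 megahertz

In megahertz:
  8.85 megahertz → 8.85
  0.756 gigahertz = 0.756e3 megahertz = 756
  130000 kilohertz = 130000e-3 megahertz = 130
  7180 kilohertz = 7180e-3 megahertz = 7.18
  0.09 gigahertz = 0.09e3 megahertz = 90
Sum: 8.85 + 756 + 130 + 7.18 + 90 = 992.03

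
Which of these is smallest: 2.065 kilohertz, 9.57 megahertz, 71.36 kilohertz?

2.065 kilohertz = 2065 hertz
9.57 megahertz = 9570000 hertz
71.36 kilohertz = 71360 hertz

2.065 kilohertz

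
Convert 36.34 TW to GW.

tera = 1e12, giga = 1e9; factor is 1e3.
36.34 × 1e3 = 36340

36340 GW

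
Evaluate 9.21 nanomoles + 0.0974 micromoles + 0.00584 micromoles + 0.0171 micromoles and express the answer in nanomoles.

129.55 nanomoles

In nanomoles:
  9.21 nanomoles → 9.21
  0.0974 micromoles = 0.0974 × 10³ nanomoles = 97.4
  0.00584 micromoles = 0.00584 × 10³ nanomoles = 5.84
  0.0171 micromoles = 0.0171 × 10³ nanomoles = 17.1
Sum: 9.21 + 97.4 + 5.84 + 17.1 = 129.55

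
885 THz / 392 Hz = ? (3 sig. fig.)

2260000000000

(885e12) / (392) = 2.258e12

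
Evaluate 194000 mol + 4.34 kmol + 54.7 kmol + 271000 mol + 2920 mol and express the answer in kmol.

In kmol:
  194000 mol = 194000 × 10^-3 kmol = 194
  4.34 kmol → 4.34
  54.7 kmol → 54.7
  271000 mol = 271000 × 10^-3 kmol = 271
  2920 mol = 2920 × 10^-3 kmol = 2.92
Sum: 194 + 4.34 + 54.7 + 271 + 2.92 = 526.96

526.96 kmol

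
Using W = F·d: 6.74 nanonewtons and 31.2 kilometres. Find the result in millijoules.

0.210288 millijoules

6.74 × 10^-9 × 31.2 × 10^3 = 210.288 × 10^-6 J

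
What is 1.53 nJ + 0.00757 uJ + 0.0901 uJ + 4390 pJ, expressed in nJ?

In nJ:
  1.53 nJ → 1.53
  0.00757 uJ = 0.00757 × 10^3 nJ = 7.57
  0.0901 uJ = 0.0901 × 10^3 nJ = 90.1
  4390 pJ = 4390 × 10^-3 nJ = 4.39
Sum: 1.53 + 7.57 + 90.1 + 4.39 = 103.59

103.59 nJ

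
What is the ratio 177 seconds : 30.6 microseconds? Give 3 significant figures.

(177) / (30.6 × 10⁻⁶) = 5.784 × 10⁶

5780000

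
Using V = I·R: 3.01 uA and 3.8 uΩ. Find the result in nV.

0.011438 nV

3.01 × 10⁻⁶ × 3.8 × 10⁻⁶ = 11.438 × 10⁻¹² V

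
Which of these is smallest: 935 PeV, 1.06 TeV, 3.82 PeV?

1.06 TeV

935 PeV = 935000000000000000 eV
1.06 TeV = 1060000000000 eV
3.82 PeV = 3820000000000000 eV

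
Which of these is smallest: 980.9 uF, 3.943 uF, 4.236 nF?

980.9 uF = 0.0009809 F
3.943 uF = 0.000003943 F
4.236 nF = 0.000000004236 F

4.236 nF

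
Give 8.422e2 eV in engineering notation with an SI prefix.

842.2 eV

= 842.2 eV; mantissa already in [1, 1000).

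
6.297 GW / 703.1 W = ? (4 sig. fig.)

8956000

(6.297 × 10⁹) / (703.1) = 0.0089561 × 10⁹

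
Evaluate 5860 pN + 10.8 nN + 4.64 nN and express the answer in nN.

21.3 nN

In nN:
  5860 pN = 5860 × 10⁻³ nN = 5.86
  10.8 nN → 10.8
  4.64 nN → 4.64
Sum: 5.86 + 10.8 + 4.64 = 21.3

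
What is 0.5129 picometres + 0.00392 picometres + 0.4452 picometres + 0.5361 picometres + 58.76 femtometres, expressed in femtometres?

1556.88 femtometres

In femtometres:
  0.5129 picometres = 0.5129e3 femtometres = 512.9
  0.00392 picometres = 0.00392e3 femtometres = 3.92
  0.4452 picometres = 0.4452e3 femtometres = 445.2
  0.5361 picometres = 0.5361e3 femtometres = 536.1
  58.76 femtometres → 58.76
Sum: 512.9 + 3.92 + 445.2 + 536.1 + 58.76 = 1556.88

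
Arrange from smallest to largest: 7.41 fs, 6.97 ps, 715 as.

715 as < 7.41 fs < 6.97 ps

7.41 fs = 0.00000000000000741 s
6.97 ps = 0.00000000000697 s
715 as = 0.000000000000000715 s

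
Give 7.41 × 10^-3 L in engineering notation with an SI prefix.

= 7.41 × 10^-3 L; 10^-3 is milli.

7.41 mL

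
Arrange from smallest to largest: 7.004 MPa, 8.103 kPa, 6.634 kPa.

6.634 kPa < 8.103 kPa < 7.004 MPa

7.004 MPa = 7004000 Pa
8.103 kPa = 8103 Pa
6.634 kPa = 6634 Pa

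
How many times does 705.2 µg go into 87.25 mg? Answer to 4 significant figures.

123.7

(87.25 × 10⁻³) / (705.2 × 10⁻⁶) = 0.12372 × 10³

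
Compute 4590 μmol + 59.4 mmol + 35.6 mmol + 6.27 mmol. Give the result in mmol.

In mmol:
  4590 μmol = 4590 × 10⁻³ mmol = 4.59
  59.4 mmol → 59.4
  35.6 mmol → 35.6
  6.27 mmol → 6.27
Sum: 4.59 + 59.4 + 35.6 + 6.27 = 105.86

105.86 mmol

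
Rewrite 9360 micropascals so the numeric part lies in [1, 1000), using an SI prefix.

= 9.36e-3 pascals; 1e-3 is milli.

9.36 millipascals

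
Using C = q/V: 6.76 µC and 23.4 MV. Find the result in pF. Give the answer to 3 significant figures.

(6.76e-6) / (23.4e6) = 0.28889e-12 F

0.289 pF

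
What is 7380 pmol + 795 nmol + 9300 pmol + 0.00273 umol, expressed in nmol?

In nmol:
  7380 pmol = 7380e-3 nmol = 7.38
  795 nmol → 795
  9300 pmol = 9300e-3 nmol = 9.3
  0.00273 umol = 0.00273e3 nmol = 2.73
Sum: 7.38 + 795 + 9.3 + 2.73 = 814.41

814.41 nmol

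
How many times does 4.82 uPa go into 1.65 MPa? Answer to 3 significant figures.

(1.65 × 10⁶) / (4.82 × 10⁻⁶) = 0.3423 × 10¹²

342000000000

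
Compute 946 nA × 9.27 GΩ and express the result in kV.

946 × 10^-9 × 9.27 × 10^9 = 8769.42 V

8.76942 kV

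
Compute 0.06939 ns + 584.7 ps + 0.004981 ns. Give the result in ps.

In ps:
  0.06939 ns = 0.06939 × 10^3 ps = 69.39
  584.7 ps → 584.7
  0.004981 ns = 0.004981 × 10^3 ps = 4.981
Sum: 69.39 + 584.7 + 4.981 = 659.071

659.071 ps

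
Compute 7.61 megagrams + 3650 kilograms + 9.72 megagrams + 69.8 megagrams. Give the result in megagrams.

In megagrams:
  7.61 megagrams → 7.61
  3650 kilograms = 3650 × 10⁻³ megagrams = 3.65
  9.72 megagrams → 9.72
  69.8 megagrams → 69.8
Sum: 7.61 + 3.65 + 9.72 + 69.8 = 90.78

90.78 megagrams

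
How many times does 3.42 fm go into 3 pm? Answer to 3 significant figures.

877

(3 × 10^-12) / (3.42 × 10^-15) = 0.8772 × 10^3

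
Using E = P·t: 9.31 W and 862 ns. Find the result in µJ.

9.31 × 862 × 10^-9 = 8025.22 × 10^-9 J

8.02522 µJ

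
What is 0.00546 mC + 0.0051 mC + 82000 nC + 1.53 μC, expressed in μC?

In μC:
  0.00546 mC = 0.00546 × 10^3 μC = 5.46
  0.0051 mC = 0.0051 × 10^3 μC = 5.1
  82000 nC = 82000 × 10^-3 μC = 82
  1.53 μC → 1.53
Sum: 5.46 + 5.1 + 82 + 1.53 = 94.09

94.09 μC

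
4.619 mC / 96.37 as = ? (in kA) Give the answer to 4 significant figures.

(4.619 × 10^-3) / (96.37 × 10^-18) = 0.0479299 × 10^15 A

47930000000 kA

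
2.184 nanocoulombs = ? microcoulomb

0.002184 microcoulombs

nano = 10^-9, micro = 10^-6; factor is 10^-3.
2.184 × 10^-3 = 0.002184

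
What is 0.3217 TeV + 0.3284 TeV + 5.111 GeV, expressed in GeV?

In GeV:
  0.3217 TeV = 0.3217 × 10^3 GeV = 321.7
  0.3284 TeV = 0.3284 × 10^3 GeV = 328.4
  5.111 GeV → 5.111
Sum: 321.7 + 328.4 + 5.111 = 655.211

655.211 GeV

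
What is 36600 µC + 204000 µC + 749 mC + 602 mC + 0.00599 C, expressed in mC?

In mC:
  36600 µC = 36600 × 10⁻³ mC = 36.6
  204000 µC = 204000 × 10⁻³ mC = 204
  749 mC → 749
  602 mC → 602
  0.00599 C = 0.00599 × 10³ mC = 5.99
Sum: 36.6 + 204 + 749 + 602 + 5.99 = 1597.59

1597.59 mC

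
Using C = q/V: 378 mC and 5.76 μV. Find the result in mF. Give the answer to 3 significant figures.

65600000 mF

(378e-3) / (5.76e-6) = 65.625e3 F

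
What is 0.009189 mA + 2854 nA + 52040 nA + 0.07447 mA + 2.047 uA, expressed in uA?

140.6 uA

In uA:
  0.009189 mA = 0.009189 × 10^3 uA = 9.189
  2854 nA = 2854 × 10^-3 uA = 2.854
  52040 nA = 52040 × 10^-3 uA = 52.04
  0.07447 mA = 0.07447 × 10^3 uA = 74.47
  2.047 uA → 2.047
Sum: 9.189 + 2.854 + 52.04 + 74.47 + 2.047 = 140.6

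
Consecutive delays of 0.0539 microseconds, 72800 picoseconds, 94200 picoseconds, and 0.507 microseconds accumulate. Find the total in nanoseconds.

727.9 nanoseconds

In nanoseconds:
  0.0539 microseconds = 0.0539e3 nanoseconds = 53.9
  72800 picoseconds = 72800e-3 nanoseconds = 72.8
  94200 picoseconds = 94200e-3 nanoseconds = 94.2
  0.507 microseconds = 0.507e3 nanoseconds = 507
Sum: 53.9 + 72.8 + 94.2 + 507 = 727.9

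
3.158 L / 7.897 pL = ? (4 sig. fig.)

399900000000

(3.158) / (7.897e-12) = 0.3999e12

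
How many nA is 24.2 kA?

kilo = 1e3, nano = 1e-9; factor is 1e12.
24.2 × 1e12 = 24200000000000

24200000000000 nA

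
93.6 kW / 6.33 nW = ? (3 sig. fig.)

14800000000000

(93.6 × 10^3) / (6.33 × 10^-9) = 14.79 × 10^12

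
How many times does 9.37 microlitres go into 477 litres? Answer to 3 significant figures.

50900000

(477) / (9.37 × 10⁻⁶) = 50.91 × 10⁶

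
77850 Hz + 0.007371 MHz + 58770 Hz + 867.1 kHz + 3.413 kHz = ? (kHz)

1014.504 kHz

In kHz:
  77850 Hz = 77850e-3 kHz = 77.85
  0.007371 MHz = 0.007371e3 kHz = 7.371
  58770 Hz = 58770e-3 kHz = 58.77
  867.1 kHz → 867.1
  3.413 kHz → 3.413
Sum: 77.85 + 7.371 + 58.77 + 867.1 + 3.413 = 1014.504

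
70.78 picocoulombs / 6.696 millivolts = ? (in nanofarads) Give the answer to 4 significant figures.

10.57 nanofarads

(70.78 × 10⁻¹²) / (6.696 × 10⁻³) = 10.5705 × 10⁻⁹ F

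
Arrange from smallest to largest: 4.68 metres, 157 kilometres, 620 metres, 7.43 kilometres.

4.68 metres = 4.68 metres
157 kilometres = 157000 metres
620 metres = 620 metres
7.43 kilometres = 7430 metres

4.68 metres < 620 metres < 7.43 kilometres < 157 kilometres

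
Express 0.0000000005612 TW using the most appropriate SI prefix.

= 561.2 W; mantissa already in [1, 1000).

561.2 W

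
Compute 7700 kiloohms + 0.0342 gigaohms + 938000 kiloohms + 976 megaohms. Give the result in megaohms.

In megaohms:
  7700 kiloohms = 7700 × 10⁻³ megaohms = 7.7
  0.0342 gigaohms = 0.0342 × 10³ megaohms = 34.2
  938000 kiloohms = 938000 × 10⁻³ megaohms = 938
  976 megaohms → 976
Sum: 7.7 + 34.2 + 938 + 976 = 1955.9

1955.9 megaohms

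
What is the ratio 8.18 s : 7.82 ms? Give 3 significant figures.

(8.18) / (7.82e-3) = 1.046e3

1050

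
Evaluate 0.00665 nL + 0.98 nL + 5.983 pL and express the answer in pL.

992.633 pL

In pL:
  0.00665 nL = 0.00665 × 10³ pL = 6.65
  0.98 nL = 0.98 × 10³ pL = 980
  5.983 pL → 5.983
Sum: 6.65 + 980 + 5.983 = 992.633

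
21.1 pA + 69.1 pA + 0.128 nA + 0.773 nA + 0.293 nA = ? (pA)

1284.2 pA

In pA:
  21.1 pA → 21.1
  69.1 pA → 69.1
  0.128 nA = 0.128 × 10³ pA = 128
  0.773 nA = 0.773 × 10³ pA = 773
  0.293 nA = 0.293 × 10³ pA = 293
Sum: 21.1 + 69.1 + 128 + 773 + 293 = 1284.2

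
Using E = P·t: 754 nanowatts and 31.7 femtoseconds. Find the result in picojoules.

754 × 10^-9 × 31.7 × 10^-15 = 23901.8 × 10^-24 J

0.0000000239018 picojoules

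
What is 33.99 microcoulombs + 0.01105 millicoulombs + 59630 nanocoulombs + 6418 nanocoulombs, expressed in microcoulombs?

In microcoulombs:
  33.99 microcoulombs → 33.99
  0.01105 millicoulombs = 0.01105 × 10^3 microcoulombs = 11.05
  59630 nanocoulombs = 59630 × 10^-3 microcoulombs = 59.63
  6418 nanocoulombs = 6418 × 10^-3 microcoulombs = 6.418
Sum: 33.99 + 11.05 + 59.63 + 6.418 = 111.088

111.088 microcoulombs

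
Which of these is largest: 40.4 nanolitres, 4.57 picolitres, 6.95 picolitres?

40.4 nanolitres = 0.0000000404 litres
4.57 picolitres = 0.00000000000457 litres
6.95 picolitres = 0.00000000000695 litres

40.4 nanolitres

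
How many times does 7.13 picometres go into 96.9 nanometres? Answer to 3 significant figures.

(96.9 × 10⁻⁹) / (7.13 × 10⁻¹²) = 13.59 × 10³

13600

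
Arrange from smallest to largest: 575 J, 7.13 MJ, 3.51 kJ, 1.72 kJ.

575 J < 1.72 kJ < 3.51 kJ < 7.13 MJ

575 J = 575 J
7.13 MJ = 7130000 J
3.51 kJ = 3510 J
1.72 kJ = 1720 J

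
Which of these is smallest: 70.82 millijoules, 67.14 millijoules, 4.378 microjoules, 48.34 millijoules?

70.82 millijoules = 0.07082 joules
67.14 millijoules = 0.06714 joules
4.378 microjoules = 0.000004378 joules
48.34 millijoules = 0.04834 joules

4.378 microjoules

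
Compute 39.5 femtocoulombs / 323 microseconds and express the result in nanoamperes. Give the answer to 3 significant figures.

(39.5 × 10^-15) / (323 × 10^-6) = 0.12229 × 10^-9 A

0.122 nanoamperes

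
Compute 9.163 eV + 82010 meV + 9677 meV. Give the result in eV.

In eV:
  9.163 eV → 9.163
  82010 meV = 82010 × 10⁻³ eV = 82.01
  9677 meV = 9677 × 10⁻³ eV = 9.677
Sum: 9.163 + 82.01 + 9.677 = 100.85

100.85 eV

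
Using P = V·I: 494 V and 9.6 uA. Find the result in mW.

494 × 9.6e-6 = 4742.4e-6 W

4.7424 mW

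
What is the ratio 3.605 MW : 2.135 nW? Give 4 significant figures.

1689000000000000

(3.605 × 10^6) / (2.135 × 10^-9) = 1.6885 × 10^15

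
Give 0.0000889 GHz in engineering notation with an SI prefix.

= 88.9e3 Hz; 1e3 is kilo.

88.9 kHz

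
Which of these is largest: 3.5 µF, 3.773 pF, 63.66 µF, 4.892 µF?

3.5 µF = 0.0000035 F
3.773 pF = 0.000000000003773 F
63.66 µF = 0.00006366 F
4.892 µF = 0.000004892 F

63.66 µF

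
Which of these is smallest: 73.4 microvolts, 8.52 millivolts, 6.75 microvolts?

6.75 microvolts

73.4 microvolts = 0.0000734 volts
8.52 millivolts = 0.00852 volts
6.75 microvolts = 0.00000675 volts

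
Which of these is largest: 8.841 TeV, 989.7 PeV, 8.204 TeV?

8.841 TeV = 8841000000000 eV
989.7 PeV = 989700000000000000 eV
8.204 TeV = 8204000000000 eV

989.7 PeV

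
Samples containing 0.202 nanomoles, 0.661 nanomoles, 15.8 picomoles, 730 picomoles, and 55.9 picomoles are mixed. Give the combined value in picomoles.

1664.7 picomoles

In picomoles:
  0.202 nanomoles = 0.202 × 10³ picomoles = 202
  0.661 nanomoles = 0.661 × 10³ picomoles = 661
  15.8 picomoles → 15.8
  730 picomoles → 730
  55.9 picomoles → 55.9
Sum: 202 + 661 + 15.8 + 730 + 55.9 = 1664.7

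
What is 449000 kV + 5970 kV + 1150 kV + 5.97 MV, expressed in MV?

462.09 MV

In MV:
  449000 kV = 449000 × 10^-3 MV = 449
  5970 kV = 5970 × 10^-3 MV = 5.97
  1150 kV = 1150 × 10^-3 MV = 1.15
  5.97 MV → 5.97
Sum: 449 + 5.97 + 1.15 + 5.97 = 462.09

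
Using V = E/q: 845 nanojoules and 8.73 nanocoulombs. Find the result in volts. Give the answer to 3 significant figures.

96.8 volts

(845 × 10^-9) / (8.73 × 10^-9) = 96.793 V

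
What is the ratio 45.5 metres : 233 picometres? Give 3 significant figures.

195000000000

(45.5) / (233 × 10⁻¹²) = 0.1953 × 10¹²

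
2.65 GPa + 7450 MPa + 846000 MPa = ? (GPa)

856.1 GPa

In GPa:
  2.65 GPa → 2.65
  7450 MPa = 7450 × 10⁻³ GPa = 7.45
  846000 MPa = 846000 × 10⁻³ GPa = 846
Sum: 2.65 + 7.45 + 846 = 856.1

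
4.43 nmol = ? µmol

nano = 10⁻⁹, micro = 10⁻⁶; factor is 10⁻³.
4.43 × 10⁻³ = 0.00443

0.00443 µmol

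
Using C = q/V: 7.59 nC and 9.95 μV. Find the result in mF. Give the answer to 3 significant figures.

(7.59e-9) / (9.95e-6) = 0.76281e-3 F

0.763 mF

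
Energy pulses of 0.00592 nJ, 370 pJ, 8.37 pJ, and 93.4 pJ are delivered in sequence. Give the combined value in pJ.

In pJ:
  0.00592 nJ = 0.00592e3 pJ = 5.92
  370 pJ → 370
  8.37 pJ → 8.37
  93.4 pJ → 93.4
Sum: 5.92 + 370 + 8.37 + 93.4 = 477.69

477.69 pJ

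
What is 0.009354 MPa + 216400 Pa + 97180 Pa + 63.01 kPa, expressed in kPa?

In kPa:
  0.009354 MPa = 0.009354 × 10^3 kPa = 9.354
  216400 Pa = 216400 × 10^-3 kPa = 216.4
  97180 Pa = 97180 × 10^-3 kPa = 97.18
  63.01 kPa → 63.01
Sum: 9.354 + 216.4 + 97.18 + 63.01 = 385.944

385.944 kPa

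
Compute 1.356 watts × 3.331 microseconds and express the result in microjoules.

1.356 × 3.331 × 10^-6 = 4.516836 × 10^-6 J

4.516836 microjoules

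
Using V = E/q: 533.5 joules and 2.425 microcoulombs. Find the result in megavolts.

(533.5) / (2.425e-6) = 220e6 V

220 megavolts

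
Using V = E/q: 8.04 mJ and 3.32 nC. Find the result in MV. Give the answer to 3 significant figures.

2.42 MV

(8.04 × 10⁻³) / (3.32 × 10⁻⁹) = 2.4217 × 10⁶ V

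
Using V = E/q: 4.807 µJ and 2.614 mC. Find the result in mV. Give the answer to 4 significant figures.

1.839 mV

(4.807 × 10^-6) / (2.614 × 10^-3) = 1.83894 × 10^-3 V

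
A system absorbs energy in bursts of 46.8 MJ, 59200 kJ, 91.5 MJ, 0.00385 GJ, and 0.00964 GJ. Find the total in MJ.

In MJ:
  46.8 MJ → 46.8
  59200 kJ = 59200e-3 MJ = 59.2
  91.5 MJ → 91.5
  0.00385 GJ = 0.00385e3 MJ = 3.85
  0.00964 GJ = 0.00964e3 MJ = 9.64
Sum: 46.8 + 59.2 + 91.5 + 3.85 + 9.64 = 210.99

210.99 MJ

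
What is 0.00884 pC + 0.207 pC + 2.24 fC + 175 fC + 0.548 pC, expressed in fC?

941.08 fC

In fC:
  0.00884 pC = 0.00884 × 10³ fC = 8.84
  0.207 pC = 0.207 × 10³ fC = 207
  2.24 fC → 2.24
  175 fC → 175
  0.548 pC = 0.548 × 10³ fC = 548
Sum: 8.84 + 207 + 2.24 + 175 + 548 = 941.08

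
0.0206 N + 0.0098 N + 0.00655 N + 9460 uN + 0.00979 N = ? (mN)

In mN:
  0.0206 N = 0.0206e3 mN = 20.6
  0.0098 N = 0.0098e3 mN = 9.8
  0.00655 N = 0.00655e3 mN = 6.55
  9460 uN = 9460e-3 mN = 9.46
  0.00979 N = 0.00979e3 mN = 9.79
Sum: 20.6 + 9.8 + 6.55 + 9.46 + 9.79 = 56.2

56.2 mN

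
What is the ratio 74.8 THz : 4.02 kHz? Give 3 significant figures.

18600000000

(74.8 × 10¹²) / (4.02 × 10³) = 18.61 × 10⁹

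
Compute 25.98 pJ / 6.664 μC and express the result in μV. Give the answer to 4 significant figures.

3.899 μV

(25.98 × 10⁻¹²) / (6.664 × 10⁻⁶) = 3.89856 × 10⁻⁶ V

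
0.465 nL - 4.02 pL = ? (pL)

460.98 pL

In pL:
  0.465 nL = 0.465 × 10^3 pL = 465
  4.02 pL → 4.02
Difference: 465 - 4.02 = 460.98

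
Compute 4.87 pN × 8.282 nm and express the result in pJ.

0.00000004033334 pJ

4.87e-12 × 8.282e-9 = 40.33334e-21 J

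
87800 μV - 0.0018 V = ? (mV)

86 mV

In mV:
  87800 μV = 87800 × 10⁻³ mV = 87.8
  0.0018 V = 0.0018 × 10³ mV = 1.8
Difference: 87.8 - 1.8 = 86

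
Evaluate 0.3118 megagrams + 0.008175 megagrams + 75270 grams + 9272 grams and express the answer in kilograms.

404.517 kilograms

In kilograms:
  0.3118 megagrams = 0.3118e3 kilograms = 311.8
  0.008175 megagrams = 0.008175e3 kilograms = 8.175
  75270 grams = 75270e-3 kilograms = 75.27
  9272 grams = 9272e-3 kilograms = 9.272
Sum: 311.8 + 8.175 + 75.27 + 9.272 = 404.517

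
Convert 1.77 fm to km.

femto = 1e-15, kilo = 1e3; factor is 1e-18.
1.77 × 1e-18 = 0.00000000000000000177

0.00000000000000000177 km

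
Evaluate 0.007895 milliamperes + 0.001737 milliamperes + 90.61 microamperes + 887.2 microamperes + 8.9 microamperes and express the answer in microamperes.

996.342 microamperes

In microamperes:
  0.007895 milliamperes = 0.007895e3 microamperes = 7.895
  0.001737 milliamperes = 0.001737e3 microamperes = 1.737
  90.61 microamperes → 90.61
  887.2 microamperes → 887.2
  8.9 microamperes → 8.9
Sum: 7.895 + 1.737 + 90.61 + 887.2 + 8.9 = 996.342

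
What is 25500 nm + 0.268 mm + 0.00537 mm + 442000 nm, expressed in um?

740.87 um

In um:
  25500 nm = 25500 × 10⁻³ um = 25.5
  0.268 mm = 0.268 × 10³ um = 268
  0.00537 mm = 0.00537 × 10³ um = 5.37
  442000 nm = 442000 × 10⁻³ um = 442
Sum: 25.5 + 268 + 5.37 + 442 = 740.87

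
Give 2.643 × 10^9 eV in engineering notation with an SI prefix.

= 2.643 × 10^9 eV; 10^9 is giga.

2.643 GeV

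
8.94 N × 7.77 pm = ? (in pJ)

8.94 × 7.77 × 10^-12 = 69.4638 × 10^-12 J

69.4638 pJ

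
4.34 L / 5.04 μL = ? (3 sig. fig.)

861000

(4.34) / (5.04e-6) = 0.8611e6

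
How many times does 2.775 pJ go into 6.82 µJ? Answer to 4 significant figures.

2458000

(6.82 × 10^-6) / (2.775 × 10^-12) = 2.4577 × 10^6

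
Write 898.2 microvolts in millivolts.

0.8982 millivolts

micro = 1e-6, milli = 1e-3; factor is 1e-3.
898.2 × 1e-3 = 0.8982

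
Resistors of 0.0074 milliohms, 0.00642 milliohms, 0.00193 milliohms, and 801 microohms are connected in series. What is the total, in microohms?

In microohms:
  0.0074 milliohms = 0.0074 × 10³ microohms = 7.4
  0.00642 milliohms = 0.00642 × 10³ microohms = 6.42
  0.00193 milliohms = 0.00193 × 10³ microohms = 1.93
  801 microohms → 801
Sum: 7.4 + 6.42 + 1.93 + 801 = 816.75

816.75 microohms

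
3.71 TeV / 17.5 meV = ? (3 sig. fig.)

212000000000000

(3.71e12) / (17.5e-3) = 0.212e15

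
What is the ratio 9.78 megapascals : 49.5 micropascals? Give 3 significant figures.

(9.78 × 10⁶) / (49.5 × 10⁻⁶) = 0.1976 × 10¹²

198000000000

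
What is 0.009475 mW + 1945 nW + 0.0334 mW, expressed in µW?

44.82 µW

In µW:
  0.009475 mW = 0.009475 × 10^3 µW = 9.475
  1945 nW = 1945 × 10^-3 µW = 1.945
  0.0334 mW = 0.0334 × 10^3 µW = 33.4
Sum: 9.475 + 1.945 + 33.4 = 44.82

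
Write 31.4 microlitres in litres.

0.0000314 litres

micro = 10⁻⁶, (no prefix) = 10⁰; factor is 10⁻⁶.
31.4 × 10⁻⁶ = 0.0000314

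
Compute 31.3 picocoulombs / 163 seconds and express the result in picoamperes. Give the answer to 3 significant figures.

0.192 picoamperes

(31.3e-12) / (163) = 0.19202e-12 A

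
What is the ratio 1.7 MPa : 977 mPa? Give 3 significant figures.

(1.7 × 10⁶) / (977 × 10⁻³) = 0.00174 × 10⁹

1740000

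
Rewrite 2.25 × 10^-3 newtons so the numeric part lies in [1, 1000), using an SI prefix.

2.25 millinewtons

= 2.25 × 10^-3 newtons; 10^-3 is milli.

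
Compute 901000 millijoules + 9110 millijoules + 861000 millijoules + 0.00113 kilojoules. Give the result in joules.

1772.24 joules

In joules:
  901000 millijoules = 901000 × 10^-3 joules = 901
  9110 millijoules = 9110 × 10^-3 joules = 9.11
  861000 millijoules = 861000 × 10^-3 joules = 861
  0.00113 kilojoules = 0.00113 × 10^3 joules = 1.13
Sum: 901 + 9.11 + 861 + 1.13 = 1772.24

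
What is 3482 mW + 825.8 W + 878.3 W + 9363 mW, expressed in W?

In W:
  3482 mW = 3482 × 10^-3 W = 3.482
  825.8 W → 825.8
  878.3 W → 878.3
  9363 mW = 9363 × 10^-3 W = 9.363
Sum: 3.482 + 825.8 + 878.3 + 9.363 = 1716.945

1716.945 W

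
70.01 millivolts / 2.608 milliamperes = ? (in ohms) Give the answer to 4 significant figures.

26.84 ohms

(70.01 × 10^-3) / (2.608 × 10^-3) = 26.8443 Ω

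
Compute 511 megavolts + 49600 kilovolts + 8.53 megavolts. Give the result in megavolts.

In megavolts:
  511 megavolts → 511
  49600 kilovolts = 49600 × 10^-3 megavolts = 49.6
  8.53 megavolts → 8.53
Sum: 511 + 49.6 + 8.53 = 569.13

569.13 megavolts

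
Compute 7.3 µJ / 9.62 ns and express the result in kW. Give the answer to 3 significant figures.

(7.3 × 10^-6) / (9.62 × 10^-9) = 0.75884 × 10^3 W

0.759 kW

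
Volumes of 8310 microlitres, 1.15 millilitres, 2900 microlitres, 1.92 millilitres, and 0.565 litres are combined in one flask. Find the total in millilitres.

579.28 millilitres

In millilitres:
  8310 microlitres = 8310e-3 millilitres = 8.31
  1.15 millilitres → 1.15
  2900 microlitres = 2900e-3 millilitres = 2.9
  1.92 millilitres → 1.92
  0.565 litres = 0.565e3 millilitres = 565
Sum: 8.31 + 1.15 + 2.9 + 1.92 + 565 = 579.28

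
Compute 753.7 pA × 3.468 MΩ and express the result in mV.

753.7 × 10⁻¹² × 3.468 × 10⁶ = 2613.8316 × 10⁻⁶ V

2.6138316 mV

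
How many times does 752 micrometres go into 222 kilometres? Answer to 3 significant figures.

295000000

(222e3) / (752e-6) = 0.2952e9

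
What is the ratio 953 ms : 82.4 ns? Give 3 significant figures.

(953 × 10⁻³) / (82.4 × 10⁻⁹) = 11.57 × 10⁶

11600000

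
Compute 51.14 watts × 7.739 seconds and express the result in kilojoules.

51.14 × 7.739 = 395.77246 J

0.39577246 kilojoules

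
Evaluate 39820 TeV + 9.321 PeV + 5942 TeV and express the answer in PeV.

In PeV:
  39820 TeV = 39820 × 10^-3 PeV = 39.82
  9.321 PeV → 9.321
  5942 TeV = 5942 × 10^-3 PeV = 5.942
Sum: 39.82 + 9.321 + 5.942 = 55.083

55.083 PeV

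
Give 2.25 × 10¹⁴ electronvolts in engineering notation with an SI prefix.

= 225 × 10¹² electronvolts; 10¹² is tera.

225 teraelectronvolts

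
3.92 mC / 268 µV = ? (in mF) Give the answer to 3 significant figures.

14600 mF

(3.92 × 10⁻³) / (268 × 10⁻⁶) = 0.014627 × 10³ F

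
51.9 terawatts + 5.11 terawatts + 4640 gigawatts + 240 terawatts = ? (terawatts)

In terawatts:
  51.9 terawatts → 51.9
  5.11 terawatts → 5.11
  4640 gigawatts = 4640 × 10⁻³ terawatts = 4.64
  240 terawatts → 240
Sum: 51.9 + 5.11 + 4.64 + 240 = 301.65

301.65 terawatts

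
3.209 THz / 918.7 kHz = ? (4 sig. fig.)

3493000

(3.209e12) / (918.7e3) = 0.003493e9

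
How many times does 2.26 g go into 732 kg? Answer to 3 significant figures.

324000

(732 × 10^3) / (2.26) = 323.9 × 10^3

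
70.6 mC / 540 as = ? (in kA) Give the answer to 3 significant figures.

(70.6e-3) / (540e-18) = 0.13074e15 A

131000000000 kA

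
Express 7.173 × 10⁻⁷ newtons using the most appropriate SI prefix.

= 717.3 × 10⁻⁹ newtons; 10⁻⁹ is nano.

717.3 nanonewtons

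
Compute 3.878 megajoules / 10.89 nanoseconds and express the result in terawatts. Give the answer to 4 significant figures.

(3.878 × 10⁶) / (10.89 × 10⁻⁹) = 0.356107 × 10¹⁵ W

356.1 terawatts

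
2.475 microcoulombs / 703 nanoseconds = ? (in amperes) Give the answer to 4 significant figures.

3.521 amperes

(2.475e-6) / (703e-9) = 0.00352063e3 A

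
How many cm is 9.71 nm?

0.000000971 cm

nano = 10^-9, centi = 10^-2; factor is 10^-7.
9.71 × 10^-7 = 0.000000971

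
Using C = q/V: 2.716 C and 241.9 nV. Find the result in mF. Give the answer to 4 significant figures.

11230000000 mF

(2.716) / (241.9 × 10^-9) = 0.0112278 × 10^9 F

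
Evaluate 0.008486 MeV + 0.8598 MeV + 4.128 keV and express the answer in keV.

872.414 keV

In keV:
  0.008486 MeV = 0.008486 × 10³ keV = 8.486
  0.8598 MeV = 0.8598 × 10³ keV = 859.8
  4.128 keV → 4.128
Sum: 8.486 + 859.8 + 4.128 = 872.414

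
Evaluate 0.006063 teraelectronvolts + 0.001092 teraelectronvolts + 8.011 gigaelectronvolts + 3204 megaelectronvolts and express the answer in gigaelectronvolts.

18.37 gigaelectronvolts

In gigaelectronvolts:
  0.006063 teraelectronvolts = 0.006063e3 gigaelectronvolts = 6.063
  0.001092 teraelectronvolts = 0.001092e3 gigaelectronvolts = 1.092
  8.011 gigaelectronvolts → 8.011
  3204 megaelectronvolts = 3204e-3 gigaelectronvolts = 3.204
Sum: 6.063 + 1.092 + 8.011 + 3.204 = 18.37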